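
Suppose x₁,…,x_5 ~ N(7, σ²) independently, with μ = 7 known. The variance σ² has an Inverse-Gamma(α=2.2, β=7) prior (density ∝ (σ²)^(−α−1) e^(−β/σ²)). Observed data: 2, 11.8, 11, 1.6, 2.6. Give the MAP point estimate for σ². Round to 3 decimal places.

Sum of squared deviations about the known mean: SS = (2−7)² + (11.8−7)² + (11−7)² + (1.6−7)² + (2.6−7)² = 112.56.
The Normal likelihood contributes (σ²)^(−n/2) exp(−SS/(2σ²)), so the posterior is Inverse-Gamma(α + n/2, β + SS/2) = Inverse-Gamma(4.7, 63.28).
The mode of Inverse-Gamma(a, b) is b/(a+1) = 63.28/5.7 ≈ 11.102.

σ̂²_MAP = 11.102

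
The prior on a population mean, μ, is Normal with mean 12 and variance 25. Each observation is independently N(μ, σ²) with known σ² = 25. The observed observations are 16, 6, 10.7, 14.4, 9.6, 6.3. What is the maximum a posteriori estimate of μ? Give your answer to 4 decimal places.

n = 6; x̄ = (16 + 6 + 10.7 + 14.4 + 9.6 + 6.3)/6 = 63/6 = 10.5.
For a Normal prior and Normal likelihood with known variance, the posterior is Normal; its mode equals its mean, the precision-weighted average.
Prior precision 1/σ₀² = 1/25 = 0.04; data precision n/σ² = 6/25 = 0.24.
μ̂ = (0.04·12 + 0.24·10.5) / (0.04 + 0.24) = 3/0.28 = 75/7 ≈ 10.7143.

μ̂_MAP = 10.7143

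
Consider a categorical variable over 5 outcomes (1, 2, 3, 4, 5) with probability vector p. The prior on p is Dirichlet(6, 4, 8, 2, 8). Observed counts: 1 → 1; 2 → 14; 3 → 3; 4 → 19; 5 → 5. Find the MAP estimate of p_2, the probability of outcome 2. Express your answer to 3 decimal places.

MAP estimate: 0.262

The posterior is Dirichlet(αᵢ + nᵢ) = Dirichlet(7, 18, 11, 21, 13).
For a Dirichlet(a₁,…,a_K) with all aᵢ > 1, the mode has j-th component (aⱼ − 1)/(Σaᵢ − K).
Here Σaᵢ = 70 and K = 5, so p_2 = (18 − 1)/(70 − 5) = 17/65 ≈ 0.262.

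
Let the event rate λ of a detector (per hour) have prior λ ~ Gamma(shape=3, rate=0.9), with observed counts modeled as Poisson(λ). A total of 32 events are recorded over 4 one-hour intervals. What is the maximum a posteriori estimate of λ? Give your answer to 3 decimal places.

λ̂_MAP = 6.939

Σxᵢ = 32, n = 4.
Posterior ∝ λ^2e^(−0.9λ) · λ^32e^(−4λ) = λ^34e^(−4.9λ), i.e. Gamma(shape=35, rate=4.9).
The mode of a Gamma(a, b) with a ≥ 1 (shape–rate) is (a−1)/b = 34/4.9 ≈ 6.939.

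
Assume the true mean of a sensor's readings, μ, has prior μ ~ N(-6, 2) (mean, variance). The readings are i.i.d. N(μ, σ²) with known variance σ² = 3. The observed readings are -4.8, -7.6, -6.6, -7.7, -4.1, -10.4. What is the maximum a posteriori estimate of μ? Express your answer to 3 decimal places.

n = 6; x̄ = ((-4.8) + (-7.6) + (-6.6) + (-7.7) + (-4.1) + (-10.4))/6 = -41.2/6 = -103/15 ≈ -6.8667.
For a Normal prior and Normal likelihood with known variance, the posterior is Normal; its mode equals its mean, the precision-weighted average.
Prior precision 1/σ₀² = 1/2 = 0.5; data precision n/σ² = 6/3 = 2.
μ̂ = (0.5·(-6) + 2·(-103/15)) / (0.5 + 2) = (-251/15)/2.5 = -502/75 ≈ -6.693.

μ̂_MAP = -6.693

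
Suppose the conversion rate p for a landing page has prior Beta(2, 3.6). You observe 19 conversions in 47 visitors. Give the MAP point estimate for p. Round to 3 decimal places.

Prior: Beta(2, 3.6).
Data: 19 successes in 47 trials. The binomial likelihood contributes p^19(1−p)^28, so the posterior is Beta(2+19, 3.6+28) = Beta(21, 31.6).
For Beta(a, b) with a, b > 1 the mode is (a−1)/(a+b−2) = 20/50.6 ≈ 0.395.

p̂_MAP = 0.395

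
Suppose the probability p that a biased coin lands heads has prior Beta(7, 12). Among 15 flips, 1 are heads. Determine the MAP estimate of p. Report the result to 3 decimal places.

Prior: Beta(7, 12).
Data: 1 success in 15 trials. The binomial likelihood contributes p(1−p)^14, so the posterior is Beta(7+1, 12+14) = Beta(8, 26).
For Beta(a, b) with a, b > 1 the mode is (a−1)/(a+b−2) = 7/32 ≈ 0.219.

p̂_MAP = 0.219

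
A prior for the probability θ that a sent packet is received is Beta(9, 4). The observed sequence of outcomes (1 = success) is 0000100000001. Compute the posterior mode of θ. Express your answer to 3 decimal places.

Prior: Beta(9, 4).
Data: 2 successes in 13 trials (from the sequence). The binomial likelihood contributes θ^2(1−θ)^11, so the posterior is Beta(9+2, 4+11) = Beta(11, 15).
For Beta(a, b) with a, b > 1 the mode is (a−1)/(a+b−2) = 10/24 ≈ 0.417.

θ̂_MAP = 0.417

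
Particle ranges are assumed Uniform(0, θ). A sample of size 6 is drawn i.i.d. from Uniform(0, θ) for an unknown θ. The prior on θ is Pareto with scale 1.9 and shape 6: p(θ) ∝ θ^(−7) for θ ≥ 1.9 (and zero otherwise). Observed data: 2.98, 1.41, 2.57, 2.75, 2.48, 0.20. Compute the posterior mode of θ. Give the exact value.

θ̂_MAP = 2.98

The Uniform(0, θ) likelihood is θ^(−n) for θ ≥ max(xᵢ), zero otherwise. Here max(xᵢ) = 2.98.
Posterior ∝ θ^(−7) · θ^(−6) = θ^(−13) on θ ≥ max(1.9, 2.98) = 2.98.
This density is strictly decreasing in θ, so the posterior mode lies at the lower boundary of the support.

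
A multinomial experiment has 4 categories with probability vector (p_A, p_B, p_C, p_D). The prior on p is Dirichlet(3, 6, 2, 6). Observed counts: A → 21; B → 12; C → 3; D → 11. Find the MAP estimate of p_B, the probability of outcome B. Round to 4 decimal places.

The posterior is Dirichlet(αᵢ + nᵢ) = Dirichlet(24, 18, 5, 17).
For a Dirichlet(a₁,…,a_K) with all aᵢ > 1, the mode has j-th component (aⱼ − 1)/(Σaᵢ − K).
Here Σaᵢ = 64 and K = 4, so p_B = (18 − 1)/(64 − 4) = 17/60 ≈ 0.2833.

MAP estimate of p_B = 0.2833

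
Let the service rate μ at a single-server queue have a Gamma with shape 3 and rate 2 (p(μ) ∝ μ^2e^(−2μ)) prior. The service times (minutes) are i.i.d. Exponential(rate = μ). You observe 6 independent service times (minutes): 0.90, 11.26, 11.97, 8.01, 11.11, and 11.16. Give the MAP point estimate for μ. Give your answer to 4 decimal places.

μ̂_MAP = 0.1418

The Exponential(rate=μ) likelihood is ∝ μ^n e^(−μΣtᵢ). Here n = 6 and Σtᵢ = 0.90 + 11.26 + 11.97 + 8.01 + 11.11 + 11.16 = 54.41.
Posterior ∝ μ^2e^(−2μ) · μ^6e^(−54.41μ) = μ^8e^(−56.41μ), i.e. Gamma(9, 56.41).
Mode = (a−1)/b = 8/56.41 ≈ 0.1418.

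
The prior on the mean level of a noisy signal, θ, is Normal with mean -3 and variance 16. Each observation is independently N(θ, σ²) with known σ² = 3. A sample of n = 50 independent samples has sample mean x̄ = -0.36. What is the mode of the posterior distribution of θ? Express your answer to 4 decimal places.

n = 50, x̄ = -0.36.
For a Normal prior and Normal likelihood with known variance, the posterior is Normal; its mode equals its mean, the precision-weighted average.
Prior precision 1/σ₀² = 1/16 = 0.0625; data precision n/σ² = 50/3.
θ̂ = (0.0625·(-3) + (50/3)·(-0.36)) / (0.0625 + 50/3) = (-6.1875)/(803/48) = -27/73 ≈ -0.3699.

θ̂_MAP = -0.3699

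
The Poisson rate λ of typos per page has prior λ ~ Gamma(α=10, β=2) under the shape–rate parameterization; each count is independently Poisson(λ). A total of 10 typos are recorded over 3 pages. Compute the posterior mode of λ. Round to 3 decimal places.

Σxᵢ = 10, n = 3.
Posterior ∝ λ^9e^(−2λ) · λ^10e^(−3λ) = λ^19e^(−5λ), i.e. Gamma(shape=20, rate=5).
The mode of a Gamma(a, b) with a ≥ 1 (shape–rate) is (a−1)/b = 19/5 ≈ 3.800.

λ̂_MAP = 3.800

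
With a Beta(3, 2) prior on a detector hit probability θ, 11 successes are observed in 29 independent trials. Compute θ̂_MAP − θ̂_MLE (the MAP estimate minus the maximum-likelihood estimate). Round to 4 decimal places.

MAP − MLE = 0.0269

Posterior is Beta(14, 20); MAP = (14−1)/(34−2) = 13/32 ≈ 0.40625.
MLE ignores the prior: θ̂_MLE = k/n = 11/29 ≈ 0.37931.
Difference = 13/32 − 11/29 = 25/928 ≈ 0.0269.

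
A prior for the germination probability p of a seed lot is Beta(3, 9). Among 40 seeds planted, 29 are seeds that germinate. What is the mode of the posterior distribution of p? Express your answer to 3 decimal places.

Prior: Beta(3, 9).
Data: 29 successes in 40 trials. The binomial likelihood contributes p^29(1−p)^11, so the posterior is Beta(3+29, 9+11) = Beta(32, 20).
For Beta(a, b) with a, b > 1 the mode is (a−1)/(a+b−2) = 31/50 ≈ 0.620.

p̂_MAP = 0.620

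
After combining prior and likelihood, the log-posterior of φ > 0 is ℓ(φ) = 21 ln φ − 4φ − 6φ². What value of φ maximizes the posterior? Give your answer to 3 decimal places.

ℓ'(φ) = 21/φ − 4 − 12φ. Setting this to zero and multiplying by φ: 12φ² + 4φ − 21 = 0.
φ = (−4 + √(4² + 4·12·21)) / (2·12) = (−4 + √1024) / 24 = (−4 + 32)/24 = 7/6.
ℓ''(φ) = −21/φ² − 12 < 0, confirming a maximum.

φ̂_MAP = 1.167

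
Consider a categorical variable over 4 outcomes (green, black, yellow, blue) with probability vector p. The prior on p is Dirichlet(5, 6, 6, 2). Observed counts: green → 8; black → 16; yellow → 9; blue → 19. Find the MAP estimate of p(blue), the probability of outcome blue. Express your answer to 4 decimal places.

The posterior is Dirichlet(αᵢ + nᵢ) = Dirichlet(13, 22, 15, 21).
For a Dirichlet(a₁,…,a_K) with all aᵢ > 1, the mode has j-th component (aⱼ − 1)/(Σaᵢ − K).
Here Σaᵢ = 71 and K = 4, so p(blue) = (21 − 1)/(71 − 4) = 20/67 ≈ 0.2985.

MAP estimate of p(blue) = 0.2985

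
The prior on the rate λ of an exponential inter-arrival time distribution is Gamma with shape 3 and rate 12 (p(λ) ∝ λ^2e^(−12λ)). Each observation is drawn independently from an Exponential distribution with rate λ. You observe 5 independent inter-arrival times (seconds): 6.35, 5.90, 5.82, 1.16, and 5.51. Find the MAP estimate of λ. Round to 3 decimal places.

The Exponential(rate=λ) likelihood is ∝ λ^n e^(−λΣtᵢ). Here n = 5 and Σtᵢ = 6.35 + 5.90 + 5.82 + 1.16 + 5.51 = 24.74.
Posterior ∝ λ^2e^(−12λ) · λ^5e^(−24.74λ) = λ^7e^(−36.74λ), i.e. Gamma(8, 36.74).
Mode = (a−1)/b = 7/36.74 ≈ 0.191.

λ̂_MAP = 0.191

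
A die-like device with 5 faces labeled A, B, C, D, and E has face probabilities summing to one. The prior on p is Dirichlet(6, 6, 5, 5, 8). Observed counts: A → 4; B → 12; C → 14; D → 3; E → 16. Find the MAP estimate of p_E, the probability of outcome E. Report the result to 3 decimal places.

The posterior is Dirichlet(αᵢ + nᵢ) = Dirichlet(10, 18, 19, 8, 24).
For a Dirichlet(a₁,…,a_K) with all aᵢ > 1, the mode has j-th component (aⱼ − 1)/(Σaᵢ − K).
Here Σaᵢ = 79 and K = 5, so p_E = (24 − 1)/(79 − 5) = 23/74 ≈ 0.311.

MAP estimate of p_E = 0.311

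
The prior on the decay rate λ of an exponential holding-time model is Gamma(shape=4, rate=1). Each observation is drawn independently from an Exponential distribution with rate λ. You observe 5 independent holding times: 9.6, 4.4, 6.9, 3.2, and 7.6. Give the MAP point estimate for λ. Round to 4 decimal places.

The Exponential(rate=λ) likelihood is ∝ λ^n e^(−λΣtᵢ). Here n = 5 and Σtᵢ = 9.6 + 4.4 + 6.9 + 3.2 + 7.6 = 31.7.
Posterior ∝ λ^3e^(−1λ) · λ^5e^(−31.7λ) = λ^8e^(−32.7λ), i.e. Gamma(9, 32.7).
Mode = (a−1)/b = 8/32.7 ≈ 0.2446.

λ̂_MAP = 0.2446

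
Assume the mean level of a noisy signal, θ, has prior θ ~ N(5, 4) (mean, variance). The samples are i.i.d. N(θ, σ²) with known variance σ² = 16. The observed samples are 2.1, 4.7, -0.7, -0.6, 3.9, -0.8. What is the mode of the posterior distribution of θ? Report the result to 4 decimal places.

n = 6; x̄ = (2.1 + 4.7 + (-0.7) + (-0.6) + 3.9 + (-0.8))/6 = 8.6/6 = 43/30 ≈ 1.4333.
For a Normal prior and Normal likelihood with known variance, the posterior is Normal; its mode equals its mean, the precision-weighted average.
Prior precision 1/σ₀² = 1/4 = 0.25; data precision n/σ² = 6/16 = 0.375.
θ̂ = (0.25·5 + 0.375·(43/30)) / (0.25 + 0.375) = 1.7875/0.625 = 2.8600.

θ̂_MAP = 2.8600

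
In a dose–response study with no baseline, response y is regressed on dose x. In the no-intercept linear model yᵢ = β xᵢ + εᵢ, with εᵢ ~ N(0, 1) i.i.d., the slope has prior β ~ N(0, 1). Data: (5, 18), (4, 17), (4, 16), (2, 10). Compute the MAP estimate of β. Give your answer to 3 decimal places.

log p(β | y) = −Σ(yᵢ − βxᵢ)²/(2·1) − β²/(2·1) + const.
Setting the derivative to zero: Σxᵢ(yᵢ − βxᵢ)/1 − β/1 = 0, so β = Σxᵢyᵢ / (Σxᵢ² + σ²/τ²).
Σxᵢyᵢ = 5·18 + 4·17 + 4·16 + 2·10 = 242; Σxᵢ² = 61; σ²/τ² = 1.
β̂_MAP = 242 / (61 + 1) = 242/62 ≈ 3.903.

β̂_MAP = 3.903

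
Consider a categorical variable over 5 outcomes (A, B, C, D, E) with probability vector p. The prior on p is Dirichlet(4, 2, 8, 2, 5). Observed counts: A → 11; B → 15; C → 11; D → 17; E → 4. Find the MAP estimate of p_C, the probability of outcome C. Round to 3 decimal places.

The posterior is Dirichlet(αᵢ + nᵢ) = Dirichlet(15, 17, 19, 19, 9).
For a Dirichlet(a₁,…,a_K) with all aᵢ > 1, the mode has j-th component (aⱼ − 1)/(Σaᵢ − K).
Here Σaᵢ = 79 and K = 5, so p_C = (19 − 1)/(79 − 5) = 18/74 ≈ 0.243.

MAP estimate of p_C = 0.243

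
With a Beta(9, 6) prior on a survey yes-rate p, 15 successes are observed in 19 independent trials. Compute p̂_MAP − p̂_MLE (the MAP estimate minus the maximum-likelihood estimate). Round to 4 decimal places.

MAP − MLE = -0.0707

Posterior is Beta(24, 10); MAP = (24−1)/(34−2) = 23/32 ≈ 0.71875.
MLE ignores the prior: p̂_MLE = k/n = 15/19 ≈ 0.78947.
Difference = 23/32 − 15/19 = -43/608 ≈ -0.0707.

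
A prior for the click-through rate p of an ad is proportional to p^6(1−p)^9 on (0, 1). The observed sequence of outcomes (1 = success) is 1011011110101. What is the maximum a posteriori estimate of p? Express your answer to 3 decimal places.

p̂_MAP = 0.536

The prior density ∝ p^6(1−p)^9 is the kernel of Beta(7, 10).
Data: 9 successes in 13 trials (from the sequence). The binomial likelihood contributes p^9(1−p)^4, so the posterior is Beta(7+9, 10+4) = Beta(16, 14).
For Beta(a, b) with a, b > 1 the mode is (a−1)/(a+b−2) = 15/28 ≈ 0.536.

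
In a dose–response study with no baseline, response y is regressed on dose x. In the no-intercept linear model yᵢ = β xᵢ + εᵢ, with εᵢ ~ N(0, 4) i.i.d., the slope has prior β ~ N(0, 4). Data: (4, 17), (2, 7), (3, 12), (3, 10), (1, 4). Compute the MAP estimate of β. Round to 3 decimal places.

β̂_MAP = 3.800

log p(β | y) = −Σ(yᵢ − βxᵢ)²/(2·4) − β²/(2·4) + const.
Setting the derivative to zero: Σxᵢ(yᵢ − βxᵢ)/4 − β/4 = 0, so β = Σxᵢyᵢ / (Σxᵢ² + σ²/τ²).
Σxᵢyᵢ = 4·17 + 2·7 + 3·12 + 3·10 + 1·4 = 152; Σxᵢ² = 39; σ²/τ² = 1.
β̂_MAP = 152 / (39 + 1) = 152/40 ≈ 3.800.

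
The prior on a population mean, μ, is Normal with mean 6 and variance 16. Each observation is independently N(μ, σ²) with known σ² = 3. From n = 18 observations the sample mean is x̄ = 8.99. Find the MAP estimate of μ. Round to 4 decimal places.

n = 18, x̄ = 8.99.
For a Normal prior and Normal likelihood with known variance, the posterior is Normal; its mode equals its mean, the precision-weighted average.
Prior precision 1/σ₀² = 1/16 = 0.0625; data precision n/σ² = 18/3 = 6.
μ̂ = (0.0625·6 + 6·8.99) / (0.0625 + 6) = 54.315/6.0625 = 21726/2425 ≈ 8.9592.

μ̂_MAP = 8.9592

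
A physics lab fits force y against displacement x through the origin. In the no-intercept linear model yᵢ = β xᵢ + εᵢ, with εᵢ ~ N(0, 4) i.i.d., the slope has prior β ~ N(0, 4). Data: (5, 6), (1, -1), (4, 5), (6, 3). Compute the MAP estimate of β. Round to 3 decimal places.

β̂_MAP = 0.848

log p(β | y) = −Σ(yᵢ − βxᵢ)²/(2·4) − β²/(2·4) + const.
Setting the derivative to zero: Σxᵢ(yᵢ − βxᵢ)/4 − β/4 = 0, so β = Σxᵢyᵢ / (Σxᵢ² + σ²/τ²).
Σxᵢyᵢ = 5·6 + 1·(-1) + 4·5 + 6·3 = 67; Σxᵢ² = 78; σ²/τ² = 1.
β̂_MAP = 67 / (78 + 1) = 67/79 ≈ 0.848.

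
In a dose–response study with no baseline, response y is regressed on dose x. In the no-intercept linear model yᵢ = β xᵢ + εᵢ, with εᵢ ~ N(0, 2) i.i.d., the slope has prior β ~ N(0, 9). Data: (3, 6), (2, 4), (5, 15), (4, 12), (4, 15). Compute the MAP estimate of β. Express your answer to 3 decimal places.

log p(β | y) = −Σ(yᵢ − βxᵢ)²/(2·2) − β²/(2·9) + const.
Setting the derivative to zero: Σxᵢ(yᵢ − βxᵢ)/2 − β/9 = 0, so β = Σxᵢyᵢ / (Σxᵢ² + σ²/τ²).
Σxᵢyᵢ = 3·6 + 2·4 + 5·15 + 4·12 + 4·15 = 209; Σxᵢ² = 70; σ²/τ² = 2/9.
β̂_MAP = 209 / (70 + 2/9) = 209/(632/9) = 1881/632 ≈ 2.976.

β̂_MAP = 2.976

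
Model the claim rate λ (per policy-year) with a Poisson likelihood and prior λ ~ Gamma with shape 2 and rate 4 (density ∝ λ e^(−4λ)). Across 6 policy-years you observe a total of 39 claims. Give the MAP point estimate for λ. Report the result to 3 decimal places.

λ̂_MAP = 4.000

Σxᵢ = 39, n = 6.
Posterior ∝ λe^(−4λ) · λ^39e^(−6λ) = λ^40e^(−10λ), i.e. Gamma(shape=41, rate=10).
The mode of a Gamma(a, b) with a ≥ 1 (shape–rate) is (a−1)/b = 40/10 ≈ 4.000.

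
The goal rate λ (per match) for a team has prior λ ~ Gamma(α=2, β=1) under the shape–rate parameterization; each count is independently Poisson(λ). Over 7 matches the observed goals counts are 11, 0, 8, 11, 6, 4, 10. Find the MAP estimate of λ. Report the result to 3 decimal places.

Σxᵢ = 11+0+8+11+6+4+10 = 50, with n = 7.
Posterior ∝ λe^(−1λ) · λ^50e^(−7λ) = λ^51e^(−8λ), i.e. Gamma(shape=52, rate=8).
The mode of a Gamma(a, b) with a ≥ 1 (shape–rate) is (a−1)/b = 51/8 ≈ 6.375.

λ̂_MAP = 6.375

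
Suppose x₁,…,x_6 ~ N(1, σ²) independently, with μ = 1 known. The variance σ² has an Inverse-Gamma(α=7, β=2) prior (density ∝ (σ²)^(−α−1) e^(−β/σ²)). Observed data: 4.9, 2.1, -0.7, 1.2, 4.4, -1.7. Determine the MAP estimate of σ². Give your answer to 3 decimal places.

σ̂²_MAP = 1.918

Sum of squared deviations about the known mean: SS = (4.9−1)² + (2.1−1)² + (-0.7−1)² + (1.2−1)² + (4.4−1)² + (-1.7−1)² = 38.2.
The Normal likelihood contributes (σ²)^(−n/2) exp(−SS/(2σ²)), so the posterior is Inverse-Gamma(α + n/2, β + SS/2) = Inverse-Gamma(10, 21.1).
The mode of Inverse-Gamma(a, b) is b/(a+1) = 21.1/11 ≈ 1.918.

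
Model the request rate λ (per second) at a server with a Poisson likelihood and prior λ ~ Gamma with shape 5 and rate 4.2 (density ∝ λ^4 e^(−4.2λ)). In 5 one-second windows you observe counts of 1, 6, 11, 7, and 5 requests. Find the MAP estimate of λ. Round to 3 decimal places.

λ̂_MAP = 3.696

Σxᵢ = 1+6+11+7+5 = 30, with n = 5.
Posterior ∝ λ^4e^(−4.2λ) · λ^30e^(−5λ) = λ^34e^(−9.2λ), i.e. Gamma(shape=35, rate=9.2).
The mode of a Gamma(a, b) with a ≥ 1 (shape–rate) is (a−1)/b = 34/9.2 ≈ 3.696.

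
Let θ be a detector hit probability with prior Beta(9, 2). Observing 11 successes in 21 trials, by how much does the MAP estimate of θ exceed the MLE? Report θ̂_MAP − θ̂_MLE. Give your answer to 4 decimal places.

Posterior is Beta(20, 12); MAP = (20−1)/(32−2) = 19/30 ≈ 0.63333.
MLE ignores the prior: θ̂_MLE = k/n = 11/21 ≈ 0.52381.
Difference = 19/30 − 11/21 = 23/210 ≈ 0.1095.

MAP − MLE = 0.1095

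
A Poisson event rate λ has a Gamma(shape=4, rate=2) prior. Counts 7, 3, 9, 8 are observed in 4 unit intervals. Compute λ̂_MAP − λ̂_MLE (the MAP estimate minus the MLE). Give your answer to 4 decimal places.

MAP − MLE = -1.7500

Σxᵢ = 27. Posterior is Gamma(31, 6); MAP = (31−1)/6 = 30/6 ≈ 5.00000.
MLE = x̄ = 27/4 ≈ 6.75000.
Difference = 30/6 − 27/4 = -7/4 ≈ -1.7500.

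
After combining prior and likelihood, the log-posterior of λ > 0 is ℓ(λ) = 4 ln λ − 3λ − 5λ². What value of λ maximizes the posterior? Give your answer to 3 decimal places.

ℓ'(λ) = 4/λ − 3 − 10λ. Setting this to zero and multiplying by λ: 10λ² + 3λ − 4 = 0.
λ = (−3 + √(3² + 4·10·4)) / (2·10) = (−3 + √169) / 20 = (−3 + 13)/20 = 1/2.
ℓ''(λ) = −4/λ² − 10 < 0, confirming a maximum.

λ̂_MAP = 0.500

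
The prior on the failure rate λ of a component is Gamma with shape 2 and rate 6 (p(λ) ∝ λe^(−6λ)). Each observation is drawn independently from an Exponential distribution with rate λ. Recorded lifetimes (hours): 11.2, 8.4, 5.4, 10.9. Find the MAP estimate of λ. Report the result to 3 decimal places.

The Exponential(rate=λ) likelihood is ∝ λ^n e^(−λΣtᵢ). Here n = 4 and Σtᵢ = 11.2 + 8.4 + 5.4 + 10.9 = 35.9.
Posterior ∝ λe^(−6λ) · λ^4e^(−35.9λ) = λ^5e^(−41.9λ), i.e. Gamma(6, 41.9).
Mode = (a−1)/b = 5/41.9 ≈ 0.119.

λ̂_MAP = 0.119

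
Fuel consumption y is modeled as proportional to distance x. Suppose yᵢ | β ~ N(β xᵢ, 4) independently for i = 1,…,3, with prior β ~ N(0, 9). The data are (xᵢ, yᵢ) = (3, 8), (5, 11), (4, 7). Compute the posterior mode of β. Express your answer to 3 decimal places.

log p(β | y) = −Σ(yᵢ − βxᵢ)²/(2·4) − β²/(2·9) + const.
Setting the derivative to zero: Σxᵢ(yᵢ − βxᵢ)/4 − β/9 = 0, so β = Σxᵢyᵢ / (Σxᵢ² + σ²/τ²).
Σxᵢyᵢ = 3·8 + 5·11 + 4·7 = 107; Σxᵢ² = 50; σ²/τ² = 4/9.
β̂_MAP = 107 / (50 + 4/9) = 107/(454/9) = 963/454 ≈ 2.121.

β̂_MAP = 2.121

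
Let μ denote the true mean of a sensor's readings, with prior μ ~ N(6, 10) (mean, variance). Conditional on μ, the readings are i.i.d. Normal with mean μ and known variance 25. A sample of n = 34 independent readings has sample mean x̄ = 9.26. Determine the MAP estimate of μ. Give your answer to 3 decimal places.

n = 34, x̄ = 9.26.
For a Normal prior and Normal likelihood with known variance, the posterior is Normal; its mode equals its mean, the precision-weighted average.
Prior precision 1/σ₀² = 1/10 = 0.1; data precision n/σ² = 34/25 = 1.36.
μ̂ = (0.1·6 + 1.36·9.26) / (0.1 + 1.36) = 13.1936/1.46 = 16492/1825 ≈ 9.037.

μ̂_MAP = 9.037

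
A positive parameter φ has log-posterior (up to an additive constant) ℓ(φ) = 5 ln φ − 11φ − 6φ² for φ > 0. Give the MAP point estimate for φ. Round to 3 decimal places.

ℓ'(φ) = 5/φ − 11 − 12φ. Setting this to zero and multiplying by φ: 12φ² + 11φ − 5 = 0.
φ = (−11 + √(11² + 4·12·5)) / (2·12) = (−11 + √361) / 24 = (−11 + 19)/24 = 1/3.
ℓ''(φ) = −5/φ² − 12 < 0, confirming a maximum.

φ̂_MAP = 0.333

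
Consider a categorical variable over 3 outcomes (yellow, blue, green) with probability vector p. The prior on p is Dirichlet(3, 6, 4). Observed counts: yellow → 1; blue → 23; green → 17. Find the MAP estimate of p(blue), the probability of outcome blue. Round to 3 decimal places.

MAP estimate of p(blue) = 0.549

The posterior is Dirichlet(αᵢ + nᵢ) = Dirichlet(4, 29, 21).
For a Dirichlet(a₁,…,a_K) with all aᵢ > 1, the mode has j-th component (aⱼ − 1)/(Σaᵢ − K).
Here Σaᵢ = 54 and K = 3, so p(blue) = (29 − 1)/(54 − 3) = 28/51 ≈ 0.549.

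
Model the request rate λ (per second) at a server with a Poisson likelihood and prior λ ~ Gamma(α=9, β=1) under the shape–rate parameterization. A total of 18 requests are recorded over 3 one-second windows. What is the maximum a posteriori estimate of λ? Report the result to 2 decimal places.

Σxᵢ = 18, n = 3.
Posterior ∝ λ^8e^(−1λ) · λ^18e^(−3λ) = λ^26e^(−4λ), i.e. Gamma(shape=27, rate=4).
The mode of a Gamma(a, b) with a ≥ 1 (shape–rate) is (a−1)/b = 26/4 ≈ 6.50.

λ̂_MAP = 6.50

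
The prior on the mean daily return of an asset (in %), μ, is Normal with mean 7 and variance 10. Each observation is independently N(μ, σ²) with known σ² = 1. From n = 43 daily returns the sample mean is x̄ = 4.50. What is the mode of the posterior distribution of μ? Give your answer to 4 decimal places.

μ̂_MAP = 4.5058

n = 43, x̄ = 4.50.
For a Normal prior and Normal likelihood with known variance, the posterior is Normal; its mode equals its mean, the precision-weighted average.
Prior precision 1/σ₀² = 1/10 = 0.1; data precision n/σ² = 43/1 = 43.
μ̂ = (0.1·7 + 43·4.5) / (0.1 + 43) = 194.2/43.1 = 1942/431 ≈ 4.5058.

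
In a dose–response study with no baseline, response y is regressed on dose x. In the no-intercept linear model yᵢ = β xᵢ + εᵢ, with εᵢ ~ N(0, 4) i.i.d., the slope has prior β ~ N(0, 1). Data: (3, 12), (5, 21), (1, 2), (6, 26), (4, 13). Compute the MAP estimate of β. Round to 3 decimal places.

log p(β | y) = −Σ(yᵢ − βxᵢ)²/(2·4) − β²/(2·1) + const.
Setting the derivative to zero: Σxᵢ(yᵢ − βxᵢ)/4 − β/1 = 0, so β = Σxᵢyᵢ / (Σxᵢ² + σ²/τ²).
Σxᵢyᵢ = 3·12 + 5·21 + 1·2 + 6·26 + 4·13 = 351; Σxᵢ² = 87; σ²/τ² = 4.
β̂_MAP = 351 / (87 + 4) = 351/91 ≈ 3.857.

β̂_MAP = 3.857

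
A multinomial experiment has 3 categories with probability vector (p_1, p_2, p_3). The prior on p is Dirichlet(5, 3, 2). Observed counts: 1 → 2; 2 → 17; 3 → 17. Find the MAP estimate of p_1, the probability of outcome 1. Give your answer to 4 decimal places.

The posterior is Dirichlet(αᵢ + nᵢ) = Dirichlet(7, 20, 19).
For a Dirichlet(a₁,…,a_K) with all aᵢ > 1, the mode has j-th component (aⱼ − 1)/(Σaᵢ − K).
Here Σaᵢ = 46 and K = 3, so p_1 = (7 − 1)/(46 − 3) = 6/43 ≈ 0.1395.

MAP estimate: 0.1395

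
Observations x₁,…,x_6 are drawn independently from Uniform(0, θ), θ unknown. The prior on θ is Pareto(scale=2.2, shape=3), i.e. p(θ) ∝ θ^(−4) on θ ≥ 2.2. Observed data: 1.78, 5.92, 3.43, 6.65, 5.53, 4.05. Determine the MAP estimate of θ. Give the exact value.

The Uniform(0, θ) likelihood is θ^(−n) for θ ≥ max(xᵢ), zero otherwise. Here max(xᵢ) = 6.65.
Posterior ∝ θ^(−4) · θ^(−6) = θ^(−10) on θ ≥ max(2.2, 6.65) = 6.65.
This density is strictly decreasing in θ, so the posterior mode lies at the lower boundary of the support.

θ̂_MAP = 6.65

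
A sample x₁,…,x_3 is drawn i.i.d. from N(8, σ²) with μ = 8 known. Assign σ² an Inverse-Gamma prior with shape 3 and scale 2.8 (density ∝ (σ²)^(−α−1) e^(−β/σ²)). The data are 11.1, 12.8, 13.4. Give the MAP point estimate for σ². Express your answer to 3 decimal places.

σ̂²_MAP = 6.128

Sum of squared deviations about the known mean: SS = (11.1−8)² + (12.8−8)² + (13.4−8)² = 61.81.
The Normal likelihood contributes (σ²)^(−n/2) exp(−SS/(2σ²)), so the posterior is Inverse-Gamma(α + n/2, β + SS/2) = Inverse-Gamma(4.5, 33.705).
The mode of Inverse-Gamma(a, b) is b/(a+1) = 33.705/5.5 ≈ 6.128.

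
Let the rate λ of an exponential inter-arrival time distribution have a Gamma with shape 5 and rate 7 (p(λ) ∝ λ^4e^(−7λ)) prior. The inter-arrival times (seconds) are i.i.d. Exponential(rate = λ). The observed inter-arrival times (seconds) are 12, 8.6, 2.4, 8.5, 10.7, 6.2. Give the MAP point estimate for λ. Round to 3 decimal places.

λ̂_MAP = 0.181

The Exponential(rate=λ) likelihood is ∝ λ^n e^(−λΣtᵢ). Here n = 6 and Σtᵢ = 12 + 8.6 + 2.4 + 8.5 + 10.7 + 6.2 = 48.4.
Posterior ∝ λ^4e^(−7λ) · λ^6e^(−48.4λ) = λ^10e^(−55.4λ), i.e. Gamma(11, 55.4).
Mode = (a−1)/b = 10/55.4 ≈ 0.181.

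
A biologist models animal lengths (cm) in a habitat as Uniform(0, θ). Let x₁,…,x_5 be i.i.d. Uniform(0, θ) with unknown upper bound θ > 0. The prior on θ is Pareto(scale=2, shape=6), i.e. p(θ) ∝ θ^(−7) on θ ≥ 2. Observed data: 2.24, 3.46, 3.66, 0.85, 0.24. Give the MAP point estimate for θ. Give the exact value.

The Uniform(0, θ) likelihood is θ^(−n) for θ ≥ max(xᵢ), zero otherwise. Here max(xᵢ) = 3.66.
Posterior ∝ θ^(−7) · θ^(−5) = θ^(−12) on θ ≥ max(2, 3.66) = 3.66.
This density is strictly decreasing in θ, so the posterior mode lies at the lower boundary of the support.

θ̂_MAP = 3.66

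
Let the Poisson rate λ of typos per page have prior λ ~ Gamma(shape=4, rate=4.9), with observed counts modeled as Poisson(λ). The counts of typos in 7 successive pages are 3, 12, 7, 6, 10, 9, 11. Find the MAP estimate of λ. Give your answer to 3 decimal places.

λ̂_MAP = 5.126

Σxᵢ = 3+12+7+6+10+9+11 = 58, with n = 7.
Posterior ∝ λ^3e^(−4.9λ) · λ^58e^(−7λ) = λ^61e^(−11.9λ), i.e. Gamma(shape=62, rate=11.9).
The mode of a Gamma(a, b) with a ≥ 1 (shape–rate) is (a−1)/b = 61/11.9 ≈ 5.126.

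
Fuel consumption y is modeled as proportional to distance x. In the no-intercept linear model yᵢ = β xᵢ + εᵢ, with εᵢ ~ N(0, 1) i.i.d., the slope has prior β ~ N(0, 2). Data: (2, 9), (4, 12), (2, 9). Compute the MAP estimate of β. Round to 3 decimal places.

β̂_MAP = 3.429

log p(β | y) = −Σ(yᵢ − βxᵢ)²/(2·1) − β²/(2·2) + const.
Setting the derivative to zero: Σxᵢ(yᵢ − βxᵢ)/1 − β/2 = 0, so β = Σxᵢyᵢ / (Σxᵢ² + σ²/τ²).
Σxᵢyᵢ = 2·9 + 4·12 + 2·9 = 84; Σxᵢ² = 24; σ²/τ² = 0.5.
β̂_MAP = 84 / (24 + 0.5) = 84/24.5 ≈ 3.429.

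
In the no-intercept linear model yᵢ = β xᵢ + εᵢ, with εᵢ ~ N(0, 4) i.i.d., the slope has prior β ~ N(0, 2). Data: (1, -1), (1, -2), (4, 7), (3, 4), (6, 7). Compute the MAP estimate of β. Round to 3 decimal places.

β̂_MAP = 1.215

log p(β | y) = −Σ(yᵢ − βxᵢ)²/(2·4) − β²/(2·2) + const.
Setting the derivative to zero: Σxᵢ(yᵢ − βxᵢ)/4 − β/2 = 0, so β = Σxᵢyᵢ / (Σxᵢ² + σ²/τ²).
Σxᵢyᵢ = 1·(-1) + 1·(-2) + 4·7 + 3·4 + 6·7 = 79; Σxᵢ² = 63; σ²/τ² = 2.
β̂_MAP = 79 / (63 + 2) = 79/65 ≈ 1.215.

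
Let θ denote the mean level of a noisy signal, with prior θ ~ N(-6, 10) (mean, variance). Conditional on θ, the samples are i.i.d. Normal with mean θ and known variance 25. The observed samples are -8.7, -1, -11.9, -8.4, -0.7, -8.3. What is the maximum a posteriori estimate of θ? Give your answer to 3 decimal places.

θ̂_MAP = -6.353

n = 6; x̄ = ((-8.7) + (-1) + (-11.9) + (-8.4) + (-0.7) + (-8.3))/6 = -39/6 = -6.5.
For a Normal prior and Normal likelihood with known variance, the posterior is Normal; its mode equals its mean, the precision-weighted average.
Prior precision 1/σ₀² = 1/10 = 0.1; data precision n/σ² = 6/25 = 0.24.
θ̂ = (0.1·(-6) + 0.24·(-6.5)) / (0.1 + 0.24) = (-2.16)/0.34 = -108/17 ≈ -6.353.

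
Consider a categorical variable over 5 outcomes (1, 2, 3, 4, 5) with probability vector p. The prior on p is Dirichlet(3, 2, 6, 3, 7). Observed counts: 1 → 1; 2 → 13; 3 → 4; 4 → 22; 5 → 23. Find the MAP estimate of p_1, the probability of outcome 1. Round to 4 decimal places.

The posterior is Dirichlet(αᵢ + nᵢ) = Dirichlet(4, 15, 10, 25, 30).
For a Dirichlet(a₁,…,a_K) with all aᵢ > 1, the mode has j-th component (aⱼ − 1)/(Σaᵢ − K).
Here Σaᵢ = 84 and K = 5, so p_1 = (4 − 1)/(84 − 5) = 3/79 ≈ 0.0380.

MAP estimate: 0.0380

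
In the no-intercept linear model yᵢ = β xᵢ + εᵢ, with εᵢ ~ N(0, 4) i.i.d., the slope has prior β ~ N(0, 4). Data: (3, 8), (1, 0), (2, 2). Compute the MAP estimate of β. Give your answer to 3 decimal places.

β̂_MAP = 1.867

log p(β | y) = −Σ(yᵢ − βxᵢ)²/(2·4) − β²/(2·4) + const.
Setting the derivative to zero: Σxᵢ(yᵢ − βxᵢ)/4 − β/4 = 0, so β = Σxᵢyᵢ / (Σxᵢ² + σ²/τ²).
Σxᵢyᵢ = 3·8 + 1·0 + 2·2 = 28; Σxᵢ² = 14; σ²/τ² = 1.
β̂_MAP = 28 / (14 + 1) = 28/15 ≈ 1.867.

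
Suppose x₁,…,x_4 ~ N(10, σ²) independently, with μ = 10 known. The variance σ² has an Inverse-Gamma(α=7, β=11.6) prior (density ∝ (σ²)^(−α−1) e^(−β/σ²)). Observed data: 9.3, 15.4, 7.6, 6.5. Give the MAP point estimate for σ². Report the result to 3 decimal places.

σ̂²_MAP = 3.543

Sum of squared deviations about the known mean: SS = (9.3−10)² + (15.4−10)² + (7.6−10)² + (6.5−10)² = 47.66.
The Normal likelihood contributes (σ²)^(−n/2) exp(−SS/(2σ²)), so the posterior is Inverse-Gamma(α + n/2, β + SS/2) = Inverse-Gamma(9, 35.43).
The mode of Inverse-Gamma(a, b) is b/(a+1) = 35.43/10 ≈ 3.543.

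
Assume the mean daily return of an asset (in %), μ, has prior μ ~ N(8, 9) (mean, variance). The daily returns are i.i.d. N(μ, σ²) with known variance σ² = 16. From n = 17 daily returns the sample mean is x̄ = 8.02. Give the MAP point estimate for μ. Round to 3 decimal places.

μ̂_MAP = 8.018

n = 17, x̄ = 8.02.
For a Normal prior and Normal likelihood with known variance, the posterior is Normal; its mode equals its mean, the precision-weighted average.
Prior precision 1/σ₀² = 1/9; data precision n/σ² = 17/16 = 1.0625.
μ̂ = ((1/9)·8 + 1.0625·8.02) / (1/9 + 1.0625) = (67753/7200)/(169/144) = 67753/8450 ≈ 8.018.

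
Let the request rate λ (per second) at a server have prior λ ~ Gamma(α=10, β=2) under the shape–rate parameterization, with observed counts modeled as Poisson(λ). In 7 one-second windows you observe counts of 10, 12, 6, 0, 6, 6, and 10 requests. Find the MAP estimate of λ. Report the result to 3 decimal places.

λ̂_MAP = 6.556

Σxᵢ = 10+12+6+0+6+6+10 = 50, with n = 7.
Posterior ∝ λ^9e^(−2λ) · λ^50e^(−7λ) = λ^59e^(−9λ), i.e. Gamma(shape=60, rate=9).
The mode of a Gamma(a, b) with a ≥ 1 (shape–rate) is (a−1)/b = 59/9 ≈ 6.556.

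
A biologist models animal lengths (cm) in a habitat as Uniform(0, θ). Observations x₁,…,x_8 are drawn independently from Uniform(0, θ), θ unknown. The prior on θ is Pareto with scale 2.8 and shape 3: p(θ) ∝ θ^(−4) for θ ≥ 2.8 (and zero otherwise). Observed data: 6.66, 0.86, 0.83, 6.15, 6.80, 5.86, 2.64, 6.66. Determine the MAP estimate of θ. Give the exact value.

θ̂_MAP = 6.80

The Uniform(0, θ) likelihood is θ^(−n) for θ ≥ max(xᵢ), zero otherwise. Here max(xᵢ) = 6.80.
Posterior ∝ θ^(−4) · θ^(−8) = θ^(−12) on θ ≥ max(2.8, 6.80) = 6.80.
This density is strictly decreasing in θ, so the posterior mode lies at the lower boundary of the support.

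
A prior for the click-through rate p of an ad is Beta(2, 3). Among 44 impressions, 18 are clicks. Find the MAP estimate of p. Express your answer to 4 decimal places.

p̂_MAP = 0.4043

Prior: Beta(2, 3).
Data: 18 successes in 44 trials. The binomial likelihood contributes p^18(1−p)^26, so the posterior is Beta(2+18, 3+26) = Beta(20, 29).
For Beta(a, b) with a, b > 1 the mode is (a−1)/(a+b−2) = 19/47 ≈ 0.4043.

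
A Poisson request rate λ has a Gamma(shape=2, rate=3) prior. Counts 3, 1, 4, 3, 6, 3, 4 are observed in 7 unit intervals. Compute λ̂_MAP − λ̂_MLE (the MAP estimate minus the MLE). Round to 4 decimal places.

MAP − MLE = -0.9286

Σxᵢ = 24. Posterior is Gamma(26, 10); MAP = (26−1)/10 = 25/10 ≈ 2.50000.
MLE = x̄ = 24/7 ≈ 3.42857.
Difference = 25/10 − 24/7 = -13/14 ≈ -0.9286.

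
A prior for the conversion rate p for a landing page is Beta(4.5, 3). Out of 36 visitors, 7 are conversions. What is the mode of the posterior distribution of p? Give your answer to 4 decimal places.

p̂_MAP = 0.2530

Prior: Beta(4.5, 3).
Data: 7 successes in 36 trials. The binomial likelihood contributes p^7(1−p)^29, so the posterior is Beta(4.5+7, 3+29) = Beta(11.5, 32).
For Beta(a, b) with a, b > 1 the mode is (a−1)/(a+b−2) = 10.5/41.5 ≈ 0.2530.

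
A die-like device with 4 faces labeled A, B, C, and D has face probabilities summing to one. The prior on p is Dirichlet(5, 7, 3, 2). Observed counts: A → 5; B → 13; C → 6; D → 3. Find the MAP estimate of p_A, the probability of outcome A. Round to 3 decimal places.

The posterior is Dirichlet(αᵢ + nᵢ) = Dirichlet(10, 20, 9, 5).
For a Dirichlet(a₁,…,a_K) with all aᵢ > 1, the mode has j-th component (aⱼ − 1)/(Σaᵢ − K).
Here Σaᵢ = 44 and K = 4, so p_A = (10 − 1)/(44 − 4) = 9/40 ≈ 0.225.

MAP estimate of p_A = 0.225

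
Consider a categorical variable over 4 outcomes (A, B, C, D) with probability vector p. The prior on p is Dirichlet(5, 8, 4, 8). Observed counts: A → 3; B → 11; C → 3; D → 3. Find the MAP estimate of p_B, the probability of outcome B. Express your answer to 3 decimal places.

The posterior is Dirichlet(αᵢ + nᵢ) = Dirichlet(8, 19, 7, 11).
For a Dirichlet(a₁,…,a_K) with all aᵢ > 1, the mode has j-th component (aⱼ − 1)/(Σaᵢ − K).
Here Σaᵢ = 45 and K = 4, so p_B = (19 − 1)/(45 − 4) = 18/41 ≈ 0.439.

MAP estimate of p_B = 0.439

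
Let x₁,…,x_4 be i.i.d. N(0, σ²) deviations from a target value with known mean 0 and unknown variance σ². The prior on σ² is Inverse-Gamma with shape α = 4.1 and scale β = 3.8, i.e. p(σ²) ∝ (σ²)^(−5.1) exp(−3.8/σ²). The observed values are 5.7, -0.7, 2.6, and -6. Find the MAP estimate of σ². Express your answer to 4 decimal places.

Sum of squared deviations about the known mean: SS = (5.7−0)² + (-0.7−0)² + (2.6−0)² + (-6−0)² = 75.74.
The Normal likelihood contributes (σ²)^(−n/2) exp(−SS/(2σ²)), so the posterior is Inverse-Gamma(α + n/2, β + SS/2) = Inverse-Gamma(6.1, 41.67).
The mode of Inverse-Gamma(a, b) is b/(a+1) = 41.67/7.1 ≈ 5.8690.

σ̂²_MAP = 5.8690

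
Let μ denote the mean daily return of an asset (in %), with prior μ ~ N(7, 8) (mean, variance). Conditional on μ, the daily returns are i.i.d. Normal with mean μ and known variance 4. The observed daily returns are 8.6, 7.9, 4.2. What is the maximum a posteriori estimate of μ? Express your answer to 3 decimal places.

μ̂_MAP = 6.914

n = 3; x̄ = (8.6 + 7.9 + 4.2)/3 = 20.7/3 = 6.9.
For a Normal prior and Normal likelihood with known variance, the posterior is Normal; its mode equals its mean, the precision-weighted average.
Prior precision 1/σ₀² = 1/8 = 0.125; data precision n/σ² = 3/4 = 0.75.
μ̂ = (0.125·7 + 0.75·6.9) / (0.125 + 0.75) = 6.05/0.875 = 242/35 ≈ 6.914.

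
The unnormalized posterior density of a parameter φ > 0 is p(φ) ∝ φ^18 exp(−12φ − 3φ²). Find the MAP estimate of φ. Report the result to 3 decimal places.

φ̂_MAP = 1.000

ℓ'(φ) = 18/φ − 12 − 6φ. Setting this to zero and multiplying by φ: 6φ² + 12φ − 18 = 0.
φ = (−12 + √(12² + 4·6·18)) / (2·6) = (−12 + √576) / 12 = (−12 + 24)/12 = 1.
ℓ''(φ) = −18/φ² − 6 < 0, confirming a maximum.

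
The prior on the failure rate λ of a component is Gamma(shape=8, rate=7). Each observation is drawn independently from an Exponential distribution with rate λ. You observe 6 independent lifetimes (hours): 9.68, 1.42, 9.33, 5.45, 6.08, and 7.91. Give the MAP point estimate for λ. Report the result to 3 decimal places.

λ̂_MAP = 0.277

The Exponential(rate=λ) likelihood is ∝ λ^n e^(−λΣtᵢ). Here n = 6 and Σtᵢ = 9.68 + 1.42 + 9.33 + 5.45 + 6.08 + 7.91 = 39.87.
Posterior ∝ λ^7e^(−7λ) · λ^6e^(−39.87λ) = λ^13e^(−46.87λ), i.e. Gamma(14, 46.87).
Mode = (a−1)/b = 13/46.87 ≈ 0.277.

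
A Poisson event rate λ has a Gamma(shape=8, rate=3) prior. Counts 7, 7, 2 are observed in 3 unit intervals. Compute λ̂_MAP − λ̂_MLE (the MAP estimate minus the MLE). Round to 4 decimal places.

Σxᵢ = 16. Posterior is Gamma(24, 6); MAP = (24−1)/6 = 23/6 ≈ 3.83333.
MLE = x̄ = 16/3 ≈ 5.33333.
Difference = 23/6 − 16/3 = -3/2 ≈ -1.5000.

MAP − MLE = -1.5000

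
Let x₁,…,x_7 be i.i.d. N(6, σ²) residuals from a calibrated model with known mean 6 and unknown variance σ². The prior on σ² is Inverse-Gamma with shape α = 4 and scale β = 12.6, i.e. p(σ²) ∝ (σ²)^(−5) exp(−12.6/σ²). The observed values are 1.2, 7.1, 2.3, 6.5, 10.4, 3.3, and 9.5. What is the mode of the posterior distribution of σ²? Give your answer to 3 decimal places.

Sum of squared deviations about the known mean: SS = (1.2−6)² + (7.1−6)² + (2.3−6)² + (6.5−6)² + (10.4−6)² + (3.3−6)² + (9.5−6)² = 77.09.
The Normal likelihood contributes (σ²)^(−n/2) exp(−SS/(2σ²)), so the posterior is Inverse-Gamma(α + n/2, β + SS/2) = Inverse-Gamma(7.5, 51.145).
The mode of Inverse-Gamma(a, b) is b/(a+1) = 51.145/8.5 ≈ 6.017.

σ̂²_MAP = 6.017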